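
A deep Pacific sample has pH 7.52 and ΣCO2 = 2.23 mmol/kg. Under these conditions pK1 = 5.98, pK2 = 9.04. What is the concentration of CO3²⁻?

α₂ = 1 / (1 + [H⁺]/K2 + [H⁺]²/(K1K2)) = 1 / (1 + 10^+1.52 + 10^-0.02)
   = 1 / (1 + 33.113 + 0.95499) = 1/35.068 = 0.02852
[CO3²⁻] = α₂ × DIC = 0.02852 × 2.23 = 0.0636 mmol/kg

[CO3²⁻] = 0.0636 mmol/kg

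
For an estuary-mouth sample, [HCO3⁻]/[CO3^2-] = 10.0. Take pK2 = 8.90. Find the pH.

pH = 7.90

From K2 = [H⁺][CO3^2-]/[HCO3⁻]:  pH = pK2 − log₁₀([HCO3⁻]/[CO3^2-])
log₁₀(10.0) = +1.000
pH = 8.90 − (+1.000) = 7.90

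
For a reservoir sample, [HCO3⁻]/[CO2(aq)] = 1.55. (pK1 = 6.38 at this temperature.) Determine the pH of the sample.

From K1 = [H⁺][HCO3⁻]/[CO2(aq)]:  pH = pK1 + log₁₀([HCO3⁻]/[CO2(aq)])
log₁₀(1.55) = +0.190
pH = 6.38 + (+0.190) = 6.57

pH = 6.57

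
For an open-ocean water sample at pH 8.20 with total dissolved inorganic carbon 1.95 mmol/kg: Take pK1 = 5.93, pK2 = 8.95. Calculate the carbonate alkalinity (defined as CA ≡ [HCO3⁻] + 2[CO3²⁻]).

CA = [HCO3⁻] + 2[CO3²⁻] = (α₁ + 2α₂)·DIC
At pH 8.20: [H⁺]/K1 = 10^-2.27 = 0.0053703, K2/[H⁺] = 10^-0.75 = 0.17783
α₁ = 1/(1 + 0.0053703 + 0.17783) = 1/1.1832 = 0.8452; α₂ = α₁·K2/[H⁺] = 0.1503
α₁ + 2α₂ = 1.1458
CA = 1.1458 × 1.95 = 2.23 mmol/kg

CA = 2.23 mmol/kg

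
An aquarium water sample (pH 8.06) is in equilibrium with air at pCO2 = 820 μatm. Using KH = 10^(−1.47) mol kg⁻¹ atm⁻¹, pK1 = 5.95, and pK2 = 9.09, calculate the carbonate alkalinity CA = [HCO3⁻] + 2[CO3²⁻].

[CO2*] = KH · pCO2 = 10^(−1.47) × 820×10^-6 = 2.779×10^-5 mol/kg
α₀ = 1/(1 + K1/[H⁺] + K1K2/[H⁺]²) = 1/(1 + 10^+2.11 + 10^+1.08) = 0.007050
DIC = [CO2*]/α₀ = 2.779×10^-5 / 0.007050 = 3.941 mmol/kg
CA = (α₁ + 2α₂)·DIC = (0.9082 + 2×0.08476) × 3.941 = 4.25 mmol/kg

CA = 4.25 mmol/kg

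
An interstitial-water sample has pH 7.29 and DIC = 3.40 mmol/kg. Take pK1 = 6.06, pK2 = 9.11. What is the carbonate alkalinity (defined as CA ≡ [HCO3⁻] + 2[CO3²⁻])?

CA = [HCO3⁻] + 2[CO3²⁻] = (α₁ + 2α₂)·DIC
At pH 7.29: [H⁺]/K1 = 10^-1.23 = 0.058884, K2/[H⁺] = 10^-1.82 = 0.015136
α₁ = 1/(1 + 0.058884 + 0.015136) = 1/1.0740 = 0.9311; α₂ = α₁·K2/[H⁺] = 0.01409
α₁ + 2α₂ = 0.9593
CA = 0.9593 × 3.40 = 3.26 mmol/kg

CA = 3.26 mmol/kg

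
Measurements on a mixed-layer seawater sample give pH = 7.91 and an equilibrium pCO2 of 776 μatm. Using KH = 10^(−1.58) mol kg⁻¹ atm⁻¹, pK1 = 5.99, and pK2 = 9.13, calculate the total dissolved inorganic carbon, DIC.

DIC = 1.82 mmol/kg

[CO2*] = KH · pCO2 = 10^(−1.58) × 776×10^-6 = 2.041×10^-5 mol/kg
α₀ = 1/(1 + K1/[H⁺] + K1K2/[H⁺]²) = 1/(1 + 10^+1.92 + 10^+0.70) = 0.01121
DIC = [CO2*]/α₀ = 2.041×10^-5 / 0.01121 = 1.82 mmol/kg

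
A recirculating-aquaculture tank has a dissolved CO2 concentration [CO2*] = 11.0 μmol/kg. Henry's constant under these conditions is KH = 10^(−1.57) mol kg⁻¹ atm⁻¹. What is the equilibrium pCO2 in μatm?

pCO2 = 409 μatm

KH = 10^(−1.57) = 2.692×10^-2 mol kg⁻¹ atm⁻¹
pCO2 = [CO2*]/KH = 11.0×10^-6 / 2.692×10^-2 = 4.09×10^-4 atm = 409 μatm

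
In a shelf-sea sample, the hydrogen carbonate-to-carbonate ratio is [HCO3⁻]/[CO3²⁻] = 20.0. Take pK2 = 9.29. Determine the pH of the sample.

From K2 = [H⁺][CO3²⁻]/[HCO3⁻]:  pH = pK2 − log₁₀([HCO3⁻]/[CO3²⁻])
log₁₀(20.0) = +1.301
pH = 9.29 − (+1.301) = 7.99

pH = 7.99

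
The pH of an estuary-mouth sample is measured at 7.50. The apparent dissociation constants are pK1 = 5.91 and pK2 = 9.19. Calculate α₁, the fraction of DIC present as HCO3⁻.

α₁ = 0.956

α₁ = 1 / (1 + [H⁺]/K1 + K2/[H⁺]) = 1 / (1 + 10^-1.59 + 10^-1.69)
   = 1 / (1 + 0.025704 + 0.020417) = 1/1.0461 = 0.9559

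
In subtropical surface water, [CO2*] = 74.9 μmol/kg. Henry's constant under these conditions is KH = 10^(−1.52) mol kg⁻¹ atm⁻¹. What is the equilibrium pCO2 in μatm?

pCO2 = 2480 μatm

KH = 10^(−1.52) = 3.020×10^-2 mol kg⁻¹ atm⁻¹
pCO2 = [CO2*]/KH = 74.9×10^-6 / 3.020×10^-2 = 2.48×10^-3 atm = 2480 μatm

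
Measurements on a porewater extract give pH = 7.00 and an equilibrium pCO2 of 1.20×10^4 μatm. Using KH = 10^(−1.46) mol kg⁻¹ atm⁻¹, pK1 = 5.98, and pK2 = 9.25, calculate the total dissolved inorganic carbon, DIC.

[CO2*] = KH · pCO2 = 10^(−1.46) × 1.20×10^4×10^-6 = 4.161×10^-4 mol/kg
α₀ = 1/(1 + K1/[H⁺] + K1K2/[H⁺]²) = 1/(1 + 10^+1.02 + 10^-1.23) = 0.08673
DIC = [CO2*]/α₀ = 4.161×10^-4 / 0.08673 = 4.80 mmol/kg

DIC = 4.80 mmol/kg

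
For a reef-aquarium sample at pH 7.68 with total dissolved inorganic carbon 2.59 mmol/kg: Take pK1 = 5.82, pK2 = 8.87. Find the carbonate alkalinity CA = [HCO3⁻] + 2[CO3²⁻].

CA = 2.71 mmol/kg

CA = [HCO3⁻] + 2[CO3²⁻] = (α₁ + 2α₂)·DIC
At pH 7.68: [H⁺]/K1 = 10^-1.86 = 0.013804, K2/[H⁺] = 10^-1.19 = 0.064565
α₁ = 1/(1 + 0.013804 + 0.064565) = 1/1.0784 = 0.9273; α₂ = α₁·K2/[H⁺] = 0.05987
α₁ + 2α₂ = 1.0471
CA = 1.0471 × 2.59 = 2.71 mmol/kg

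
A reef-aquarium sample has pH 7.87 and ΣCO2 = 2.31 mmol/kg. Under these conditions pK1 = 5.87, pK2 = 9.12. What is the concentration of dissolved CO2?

[CO2*] = 0.0217 mmol/kg

α₀ = 1 / (1 + K1/[H⁺] + K1K2/[H⁺]²) = 1 / (1 + 10^+2.00 + 10^+0.75)
   = 1 / (1 + 100.00 + 5.6234) = 1/106.62 = 0.009379
[CO2*] = α₀ × DIC = 0.009379 × 2.31 = 0.0217 mmol/kg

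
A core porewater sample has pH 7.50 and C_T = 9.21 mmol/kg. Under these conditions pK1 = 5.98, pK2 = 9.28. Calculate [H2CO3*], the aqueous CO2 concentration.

[CO2*] = 0.266 mmol/kg

α₀ = 1 / (1 + K1/[H⁺] + K1K2/[H⁺]²) = 1 / (1 + 10^+1.52 + 10^-0.26)
   = 1 / (1 + 33.113 + 0.54954) = 1/34.663 = 0.02885
[CO2*] = α₀ × DIC = 0.02885 × 9.21 = 0.266 mmol/kg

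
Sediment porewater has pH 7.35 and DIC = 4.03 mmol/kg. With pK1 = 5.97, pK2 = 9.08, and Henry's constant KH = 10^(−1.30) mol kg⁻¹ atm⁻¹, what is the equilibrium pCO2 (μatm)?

α₀ = 1 / (1 + K1/[H⁺] + K1K2/[H⁺]²) = 1 / (1 + 10^+1.38 + 10^-0.35)
   = 1 / (1 + 23.988 + 0.44668) = 1/25.435 = 0.03932
[CO2*] = α₀ × DIC = 0.03932 × 4.03 = 0.1584 mmol/kg
pCO2 = [CO2*]/KH = 1.584×10^-4 / 5.012×10^-2 = 3160 μatm

pCO2 = 3160 μatm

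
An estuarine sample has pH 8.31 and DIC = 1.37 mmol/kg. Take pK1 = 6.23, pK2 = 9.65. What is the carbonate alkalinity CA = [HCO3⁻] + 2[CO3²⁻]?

CA = 1.42 mmol/kg

CA = [HCO3⁻] + 2[CO3²⁻] = (α₁ + 2α₂)·DIC
At pH 8.31: [H⁺]/K1 = 10^-2.08 = 0.0083176, K2/[H⁺] = 10^-1.34 = 0.045709
α₁ = 1/(1 + 0.0083176 + 0.045709) = 1/1.0540 = 0.9487; α₂ = α₁·K2/[H⁺] = 0.04337
α₁ + 2α₂ = 1.0355
CA = 1.0355 × 1.37 = 1.42 mmol/kg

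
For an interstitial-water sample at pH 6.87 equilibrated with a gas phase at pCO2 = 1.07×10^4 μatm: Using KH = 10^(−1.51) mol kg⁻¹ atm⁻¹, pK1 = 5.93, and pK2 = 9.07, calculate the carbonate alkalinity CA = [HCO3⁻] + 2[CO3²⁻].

[CO2*] = KH · pCO2 = 10^(−1.51) × 1.07×10^4×10^-6 = 3.307×10^-4 mol/kg
α₀ = 1/(1 + K1/[H⁺] + K1K2/[H⁺]²) = 1/(1 + 10^+0.94 + 10^-1.26) = 0.1024
DIC = [CO2*]/α₀ = 3.307×10^-4 / 0.1024 = 3.229 mmol/kg
CA = (α₁ + 2α₂)·DIC = (0.8920 + 2×0.005628) × 3.229 = 2.92 mmol/kg

CA = 2.92 mmol/kg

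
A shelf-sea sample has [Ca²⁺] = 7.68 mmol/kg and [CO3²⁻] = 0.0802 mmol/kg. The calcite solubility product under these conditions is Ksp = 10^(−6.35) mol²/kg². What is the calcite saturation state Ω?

Ksp = 10^(−6.35) = 4.467×10^-7
Ω = [Ca²⁺][CO3²⁻]/Ksp = (7.68×10^-3)(0.0802×10^-3) / 4.467×10^-7 = 1.38

Ω = 1.38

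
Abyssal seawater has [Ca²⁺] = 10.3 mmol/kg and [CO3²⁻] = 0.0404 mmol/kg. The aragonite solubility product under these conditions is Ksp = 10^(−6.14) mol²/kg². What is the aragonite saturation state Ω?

Ω = 0.574

Ksp = 10^(−6.14) = 7.244×10^-7
Ω = [Ca²⁺][CO3²⁻]/Ksp = (10.3×10^-3)(0.0404×10^-3) / 7.244×10^-7 = 0.574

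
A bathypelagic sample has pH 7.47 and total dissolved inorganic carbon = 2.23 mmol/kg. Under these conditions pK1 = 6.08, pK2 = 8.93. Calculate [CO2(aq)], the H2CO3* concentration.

[CO2*] = 0.0845 mmol/kg

α₀ = 1 / (1 + K1/[H⁺] + K1K2/[H⁺]²) = 1 / (1 + 10^+1.39 + 10^-0.07)
   = 1 / (1 + 24.547 + 0.85114) = 1/26.398 = 0.03788
[CO2*] = α₀ × DIC = 0.03788 × 2.23 = 0.0845 mmol/kg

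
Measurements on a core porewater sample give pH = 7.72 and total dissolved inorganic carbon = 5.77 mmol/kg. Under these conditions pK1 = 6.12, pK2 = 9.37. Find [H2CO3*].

[CO2*] = 0.138 mmol/kg

α₀ = 1 / (1 + K1/[H⁺] + K1K2/[H⁺]²) = 1 / (1 + 10^+1.60 + 10^-0.05)
   = 1 / (1 + 39.811 + 0.89125) = 1/41.702 = 0.02398
[CO2*] = α₀ × DIC = 0.02398 × 5.77 = 0.138 mmol/kg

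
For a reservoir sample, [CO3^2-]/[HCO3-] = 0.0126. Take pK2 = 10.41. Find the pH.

pH = 8.51

From K2 = [H⁺][CO3^2-]/[HCO3-]:  pH = pK2 + log₁₀([CO3^2-]/[HCO3-])
log₁₀(0.0126) = -1.900
pH = 10.41 + (-1.900) = 8.51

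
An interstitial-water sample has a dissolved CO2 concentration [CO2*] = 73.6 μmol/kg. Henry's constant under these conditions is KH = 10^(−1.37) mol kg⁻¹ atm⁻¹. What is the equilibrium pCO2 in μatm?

pCO2 = 1730 μatm

KH = 10^(−1.37) = 4.266×10^-2 mol kg⁻¹ atm⁻¹
pCO2 = [CO2*]/KH = 73.6×10^-6 / 4.266×10^-2 = 1.73×10^-3 atm = 1730 μatm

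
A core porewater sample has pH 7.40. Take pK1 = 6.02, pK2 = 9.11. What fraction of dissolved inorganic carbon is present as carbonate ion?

α₂ = 0.0184

α₂ = 1 / (1 + [H⁺]/K2 + [H⁺]²/(K1K2)) = 1 / (1 + 10^+1.71 + 10^+0.33)
   = 1 / (1 + 51.286 + 2.1380) = 1/54.424 = 0.01837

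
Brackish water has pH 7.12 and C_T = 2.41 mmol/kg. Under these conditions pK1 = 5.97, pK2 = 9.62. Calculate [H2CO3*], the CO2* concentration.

[CO2*] = 0.159 mmol/kg

α₀ = 1 / (1 + K1/[H⁺] + K1K2/[H⁺]²) = 1 / (1 + 10^+1.15 + 10^-1.35)
   = 1 / (1 + 14.125 + 0.044668) = 1/15.170 = 0.06592
[CO2*] = α₀ × DIC = 0.06592 × 2.41 = 0.159 mmol/kg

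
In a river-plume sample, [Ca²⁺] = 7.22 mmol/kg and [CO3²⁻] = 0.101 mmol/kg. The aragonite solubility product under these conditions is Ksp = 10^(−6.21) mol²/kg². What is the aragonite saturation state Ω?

Ksp = 10^(−6.21) = 6.166×10^-7
Ω = [Ca²⁺][CO3²⁻]/Ksp = (7.22×10^-3)(0.101×10^-3) / 6.166×10^-7 = 1.18

Ω = 1.18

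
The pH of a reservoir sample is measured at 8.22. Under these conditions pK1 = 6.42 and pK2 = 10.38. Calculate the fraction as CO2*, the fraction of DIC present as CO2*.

α₀ = 1 / (1 + K1/[H⁺] + K1K2/[H⁺]²) = 1 / (1 + 10^+1.80 + 10^-0.36)
   = 1 / (1 + 63.096 + 0.43652) = 1/64.532 = 0.01550

α₀ = 0.0155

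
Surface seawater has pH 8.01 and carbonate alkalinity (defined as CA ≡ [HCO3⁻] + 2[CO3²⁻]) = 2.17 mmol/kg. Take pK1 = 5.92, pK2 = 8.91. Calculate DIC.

CA = [HCO3⁻] + 2[CO3²⁻] = (α₁ + 2α₂)·DIC
At pH 8.01: [H⁺]/K1 = 10^-2.09 = 0.0081283, K2/[H⁺] = 10^-0.90 = 0.12589
α₁ = 1/(1 + 0.0081283 + 0.12589) = 1/1.1340 = 0.8818; α₂ = α₁·K2/[H⁺] = 0.1110
α₁ + 2α₂ = 1.1038
DIC = CA / (α₁ + 2α₂) = 2.17 / 1.1038 = 1.97 mmol/kg

DIC = 1.97 mmol/kg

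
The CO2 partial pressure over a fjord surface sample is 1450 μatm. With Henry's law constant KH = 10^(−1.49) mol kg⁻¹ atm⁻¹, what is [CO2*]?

KH = 10^(−1.49) = 3.236×10^-2 mol kg⁻¹ atm⁻¹
[CO2*] = KH · pCO2 = 3.236×10^-2 × 1450×10^-6 atm = 4.69×10^-5 mol/kg

[CO2*] = 46.9 μmol/kg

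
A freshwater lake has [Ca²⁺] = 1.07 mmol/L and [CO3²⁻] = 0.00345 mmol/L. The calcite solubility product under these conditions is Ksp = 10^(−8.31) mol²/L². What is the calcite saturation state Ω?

Ω = 0.754

Ksp = 10^(−8.31) = 4.898×10^-9
Ω = [Ca²⁺][CO3²⁻]/Ksp = (1.07×10^-3)(0.00345×10^-3) / 4.898×10^-9 = 0.754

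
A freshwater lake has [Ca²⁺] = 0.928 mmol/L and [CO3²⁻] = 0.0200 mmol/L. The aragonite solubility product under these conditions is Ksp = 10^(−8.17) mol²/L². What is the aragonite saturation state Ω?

Ω = 2.75

Ksp = 10^(−8.17) = 6.761×10^-9
Ω = [Ca²⁺][CO3²⁻]/Ksp = (0.928×10^-3)(0.0200×10^-3) / 6.761×10^-9 = 2.75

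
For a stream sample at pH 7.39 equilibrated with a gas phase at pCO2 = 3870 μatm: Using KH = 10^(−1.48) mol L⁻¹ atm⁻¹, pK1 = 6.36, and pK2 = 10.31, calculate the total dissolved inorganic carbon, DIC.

DIC = 1.50 mmol/L

[CO2*] = KH · pCO2 = 10^(−1.48) × 3870×10^-6 = 1.281×10^-4 mol/L
α₀ = 1/(1 + K1/[H⁺] + K1K2/[H⁺]²) = 1/(1 + 10^+1.03 + 10^-1.89) = 0.08527
DIC = [CO2*]/α₀ = 1.281×10^-4 / 0.08527 = 1.50 mmol/L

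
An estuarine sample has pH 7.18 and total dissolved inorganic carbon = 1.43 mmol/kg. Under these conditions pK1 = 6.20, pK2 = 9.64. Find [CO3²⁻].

[CO3²⁻] = 4.47 μmol/kg

α₂ = 1 / (1 + [H⁺]/K2 + [H⁺]²/(K1K2)) = 1 / (1 + 10^+2.46 + 10^+1.48)
   = 1 / (1 + 288.40 + 30.200) = 1/319.60 = 0.003129
[CO3²⁻] = α₂ × DIC = 0.003129 × 1.43 = 0.00447 mmol/kg = 4.47 μmol/kg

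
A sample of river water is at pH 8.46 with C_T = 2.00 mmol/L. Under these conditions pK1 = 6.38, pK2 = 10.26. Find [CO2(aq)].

[CO2*] = 16.2 μmol/L

α₀ = 1 / (1 + K1/[H⁺] + K1K2/[H⁺]²) = 1 / (1 + 10^+2.08 + 10^+0.28)
   = 1 / (1 + 120.23 + 1.9055) = 1/123.13 = 0.008121
[CO2*] = α₀ × DIC = 0.008121 × 2.00 = 0.0162 mmol/L = 16.2 μmol/L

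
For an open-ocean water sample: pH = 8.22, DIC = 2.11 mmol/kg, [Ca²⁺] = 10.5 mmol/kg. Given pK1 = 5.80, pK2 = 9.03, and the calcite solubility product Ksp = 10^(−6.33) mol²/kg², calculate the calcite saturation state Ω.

α₂ = 1 / (1 + [H⁺]/K2 + [H⁺]²/(K1K2)) = 1 / (1 + 10^+0.81 + 10^-1.61)
   = 1 / (1 + 6.4565 + 0.024547) = 1/7.4811 = 0.1337
[CO3²⁻] = α₂ × DIC = 0.1337 × 2.11 = 0.2820 mmol/kg
Ksp = 10^(−6.33) = 4.677×10^-7
Ω = [Ca²⁺][CO3²⁻]/Ksp = (10.5×10^-3)(2.820×10^-4) / 4.677×10^-7 = 6.33

Ω = 6.33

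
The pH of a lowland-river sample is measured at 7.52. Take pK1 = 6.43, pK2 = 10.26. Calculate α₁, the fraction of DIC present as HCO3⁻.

α₁ = 0.923

α₁ = 1 / (1 + [H⁺]/K1 + K2/[H⁺]) = 1 / (1 + 10^-1.09 + 10^-2.74)
   = 1 / (1 + 0.081283 + 0.0018197) = 1/1.0831 = 0.9233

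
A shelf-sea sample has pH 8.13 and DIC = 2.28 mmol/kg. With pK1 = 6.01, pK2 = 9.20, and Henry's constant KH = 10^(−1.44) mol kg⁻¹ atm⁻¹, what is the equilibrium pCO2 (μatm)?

α₀ = 1 / (1 + K1/[H⁺] + K1K2/[H⁺]²) = 1 / (1 + 10^+2.12 + 10^+1.05)
   = 1 / (1 + 131.83 + 11.220) = 1/144.05 = 0.006942
[CO2*] = α₀ × DIC = 0.006942 × 2.28 = 0.01583 mmol/kg = 15.83 μmol/kg
pCO2 = [CO2*]/KH = 1.583×10^-5 / 3.631×10^-2 = 436 μatm

pCO2 = 436 μatm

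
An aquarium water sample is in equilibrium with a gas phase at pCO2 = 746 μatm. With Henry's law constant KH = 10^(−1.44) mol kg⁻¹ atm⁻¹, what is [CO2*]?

[CO2*] = 27.1 μmol/kg

KH = 10^(−1.44) = 3.631×10^-2 mol kg⁻¹ atm⁻¹
[CO2*] = KH · pCO2 = 3.631×10^-2 × 746×10^-6 atm = 2.71×10^-5 mol/kg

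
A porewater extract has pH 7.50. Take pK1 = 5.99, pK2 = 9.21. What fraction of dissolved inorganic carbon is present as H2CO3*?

α₀ = 0.0294

α₀ = 1 / (1 + K1/[H⁺] + K1K2/[H⁺]²) = 1 / (1 + 10^+1.51 + 10^-0.20)
   = 1 / (1 + 32.359 + 0.63096) = 1/33.990 = 0.02942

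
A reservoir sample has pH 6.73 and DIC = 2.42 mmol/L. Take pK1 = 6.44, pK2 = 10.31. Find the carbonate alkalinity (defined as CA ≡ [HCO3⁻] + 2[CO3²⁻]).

CA = [HCO3⁻] + 2[CO3²⁻] = (α₁ + 2α₂)·DIC
At pH 6.73: [H⁺]/K1 = 10^-0.29 = 0.51286, K2/[H⁺] = 10^-3.58 = 0.00026303
α₁ = 1/(1 + 0.51286 + 0.00026303) = 1/1.5131 = 0.6609; α₂ = α₁·K2/[H⁺] = 0.0001738
α₁ + 2α₂ = 0.6612
CA = 0.6612 × 2.42 = 1.60 mmol/L

CA = 1.60 mmol/L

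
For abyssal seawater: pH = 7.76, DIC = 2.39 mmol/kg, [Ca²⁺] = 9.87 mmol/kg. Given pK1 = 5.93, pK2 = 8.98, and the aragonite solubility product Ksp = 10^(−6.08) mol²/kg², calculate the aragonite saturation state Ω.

α₂ = 1 / (1 + [H⁺]/K2 + [H⁺]²/(K1K2)) = 1 / (1 + 10^+1.22 + 10^-0.61)
   = 1 / (1 + 16.596 + 0.24547) = 1/17.841 = 0.05605
[CO3²⁻] = α₂ × DIC = 0.05605 × 2.39 = 0.1340 mmol/kg
Ksp = 10^(−6.08) = 8.318×10^-7
Ω = [Ca²⁺][CO3²⁻]/Ksp = (9.87×10^-3)(1.340×10^-4) / 8.318×10^-7 = 1.59

Ω = 1.59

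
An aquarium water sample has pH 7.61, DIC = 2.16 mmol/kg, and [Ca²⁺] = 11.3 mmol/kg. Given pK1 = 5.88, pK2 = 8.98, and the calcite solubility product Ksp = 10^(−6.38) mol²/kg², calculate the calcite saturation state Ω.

α₂ = 1 / (1 + [H⁺]/K2 + [H⁺]²/(K1K2)) = 1 / (1 + 10^+1.37 + 10^-0.36)
   = 1 / (1 + 23.442 + 0.43652) = 1/24.879 = 0.04019
[CO3²⁻] = α₂ × DIC = 0.04019 × 2.16 = 0.08682 mmol/kg
Ksp = 10^(−6.38) = 4.169×10^-7
Ω = [Ca²⁺][CO3²⁻]/Ksp = (11.3×10^-3)(8.682×10^-5) / 4.169×10^-7 = 2.35

Ω = 2.35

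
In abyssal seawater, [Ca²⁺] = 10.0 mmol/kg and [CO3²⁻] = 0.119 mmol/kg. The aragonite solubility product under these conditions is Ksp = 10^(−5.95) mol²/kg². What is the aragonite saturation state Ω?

Ω = 1.06

Ksp = 10^(−5.95) = 1.122×10^-6
Ω = [Ca²⁺][CO3²⁻]/Ksp = (10.0×10^-3)(0.119×10^-3) / 1.122×10^-6 = 1.06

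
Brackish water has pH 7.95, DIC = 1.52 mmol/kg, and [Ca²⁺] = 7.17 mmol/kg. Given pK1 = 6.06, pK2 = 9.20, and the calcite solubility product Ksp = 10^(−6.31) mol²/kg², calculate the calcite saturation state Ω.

α₂ = 1 / (1 + [H⁺]/K2 + [H⁺]²/(K1K2)) = 1 / (1 + 10^+1.25 + 10^-0.64)
   = 1 / (1 + 17.783 + 0.22909) = 1/19.012 = 0.05260
[CO3²⁻] = α₂ × DIC = 0.05260 × 1.52 = 0.07995 mmol/kg
Ksp = 10^(−6.31) = 4.898×10^-7
Ω = [Ca²⁺][CO3²⁻]/Ksp = (7.17×10^-3)(7.995×10^-5) / 4.898×10^-7 = 1.17

Ω = 1.17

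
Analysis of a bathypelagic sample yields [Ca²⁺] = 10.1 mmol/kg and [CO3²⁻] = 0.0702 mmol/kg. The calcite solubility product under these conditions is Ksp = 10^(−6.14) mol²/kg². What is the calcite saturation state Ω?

Ksp = 10^(−6.14) = 7.244×10^-7
Ω = [Ca²⁺][CO3²⁻]/Ksp = (10.1×10^-3)(0.0702×10^-3) / 7.244×10^-7 = 0.979

Ω = 0.979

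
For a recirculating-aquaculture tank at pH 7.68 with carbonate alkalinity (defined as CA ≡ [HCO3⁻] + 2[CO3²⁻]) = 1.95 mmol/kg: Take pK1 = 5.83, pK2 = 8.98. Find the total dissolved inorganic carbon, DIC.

DIC = 1.89 mmol/kg

CA = [HCO3⁻] + 2[CO3²⁻] = (α₁ + 2α₂)·DIC
At pH 7.68: [H⁺]/K1 = 10^-1.85 = 0.014125, K2/[H⁺] = 10^-1.30 = 0.050119
α₁ = 1/(1 + 0.014125 + 0.050119) = 1/1.0642 = 0.9396; α₂ = α₁·K2/[H⁺] = 0.04709
α₁ + 2α₂ = 1.0338
DIC = CA / (α₁ + 2α₂) = 1.95 / 1.0338 = 1.89 mmol/kg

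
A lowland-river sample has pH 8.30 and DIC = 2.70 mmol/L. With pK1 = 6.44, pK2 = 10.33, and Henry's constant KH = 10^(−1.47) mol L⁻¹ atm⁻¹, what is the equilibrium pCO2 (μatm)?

α₀ = 1 / (1 + K1/[H⁺] + K1K2/[H⁺]²) = 1 / (1 + 10^+1.86 + 10^-0.17)
   = 1 / (1 + 72.444 + 0.67608) = 1/74.120 = 0.01349
[CO2*] = α₀ × DIC = 0.01349 × 2.70 = 0.03643 mmol/L
pCO2 = [CO2*]/KH = 3.643×10^-5 / 3.388×10^-2 = 1080 μatm

pCO2 = 1080 μatm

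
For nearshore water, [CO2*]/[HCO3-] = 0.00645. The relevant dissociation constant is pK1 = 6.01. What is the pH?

From K1 = [H⁺][HCO3-]/[CO2*]:  pH = pK1 − log₁₀([CO2*]/[HCO3-])
log₁₀(0.00645) = -2.190
pH = 6.01 − (-2.190) = 8.20

pH = 8.20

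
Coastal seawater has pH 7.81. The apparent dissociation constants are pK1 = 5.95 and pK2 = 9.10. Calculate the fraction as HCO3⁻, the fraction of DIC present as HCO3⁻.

α₁ = 0.939

α₁ = 1 / (1 + [H⁺]/K1 + K2/[H⁺]) = 1 / (1 + 10^-1.86 + 10^-1.29)
   = 1 / (1 + 0.013804 + 0.051286) = 1/1.0651 = 0.9389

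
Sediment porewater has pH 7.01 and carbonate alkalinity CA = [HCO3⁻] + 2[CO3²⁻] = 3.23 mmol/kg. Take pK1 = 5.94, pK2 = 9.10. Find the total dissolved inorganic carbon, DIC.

DIC = 3.47 mmol/kg

CA = [HCO3⁻] + 2[CO3²⁻] = (α₁ + 2α₂)·DIC
At pH 7.01: [H⁺]/K1 = 10^-1.07 = 0.085114, K2/[H⁺] = 10^-2.09 = 0.0081283
α₁ = 1/(1 + 0.085114 + 0.0081283) = 1/1.0932 = 0.9147; α₂ = α₁·K2/[H⁺] = 0.007435
α₁ + 2α₂ = 0.9296
DIC = CA / (α₁ + 2α₂) = 3.23 / 0.9296 = 3.47 mmol/kg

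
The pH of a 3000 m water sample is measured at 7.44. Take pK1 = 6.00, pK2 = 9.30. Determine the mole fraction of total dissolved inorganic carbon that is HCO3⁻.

α₁ = 0.952

α₁ = 1 / (1 + [H⁺]/K1 + K2/[H⁺]) = 1 / (1 + 10^-1.44 + 10^-1.86)
   = 1 / (1 + 0.036308 + 0.013804) = 1/1.0501 = 0.9523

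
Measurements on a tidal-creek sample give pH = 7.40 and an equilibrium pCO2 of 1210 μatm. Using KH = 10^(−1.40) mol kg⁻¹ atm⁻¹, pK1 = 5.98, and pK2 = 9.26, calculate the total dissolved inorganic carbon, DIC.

[CO2*] = KH · pCO2 = 10^(−1.40) × 1210×10^-6 = 4.817×10^-5 mol/kg
α₀ = 1/(1 + K1/[H⁺] + K1K2/[H⁺]²) = 1/(1 + 10^+1.42 + 10^-0.44) = 0.03615
DIC = [CO2*]/α₀ = 4.817×10^-5 / 0.03615 = 1.33 mmol/kg

DIC = 1.33 mmol/kg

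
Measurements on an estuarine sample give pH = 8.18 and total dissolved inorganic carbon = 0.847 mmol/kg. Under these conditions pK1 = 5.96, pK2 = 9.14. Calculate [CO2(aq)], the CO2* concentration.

α₀ = 1 / (1 + K1/[H⁺] + K1K2/[H⁺]²) = 1 / (1 + 10^+2.22 + 10^+1.26)
   = 1 / (1 + 165.96 + 18.197) = 1/185.16 = 0.005401
[CO2*] = α₀ × DIC = 0.005401 × 0.847 = 0.00457 mmol/kg = 4.57 μmol/kg

[CO2*] = 4.57 μmol/kg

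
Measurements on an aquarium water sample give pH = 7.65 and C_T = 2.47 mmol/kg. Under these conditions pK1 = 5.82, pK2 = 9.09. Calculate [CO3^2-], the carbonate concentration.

α₂ = 1 / (1 + [H⁺]/K2 + [H⁺]²/(K1K2)) = 1 / (1 + 10^+1.44 + 10^-0.39)
   = 1 / (1 + 27.542 + 0.40738) = 1/28.950 = 0.03454
[CO3²⁻] = α₂ × DIC = 0.03454 × 2.47 = 0.0853 mmol/kg

[CO3²⁻] = 0.0853 mmol/kg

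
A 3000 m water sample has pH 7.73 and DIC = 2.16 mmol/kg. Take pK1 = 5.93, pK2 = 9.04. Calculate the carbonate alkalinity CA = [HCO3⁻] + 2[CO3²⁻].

CA = [HCO3⁻] + 2[CO3²⁻] = (α₁ + 2α₂)·DIC
At pH 7.73: [H⁺]/K1 = 10^-1.80 = 0.015849, K2/[H⁺] = 10^-1.31 = 0.048978
α₁ = 1/(1 + 0.015849 + 0.048978) = 1/1.0648 = 0.9391; α₂ = α₁·K2/[H⁺] = 0.04600
α₁ + 2α₂ = 1.0311
CA = 1.0311 × 2.16 = 2.23 mmol/kg

CA = 2.23 mmol/kg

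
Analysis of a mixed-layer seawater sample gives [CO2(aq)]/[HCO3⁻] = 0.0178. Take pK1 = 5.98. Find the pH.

pH = 7.73

From K1 = [H⁺][HCO3⁻]/[CO2(aq)]:  pH = pK1 − log₁₀([CO2(aq)]/[HCO3⁻])
log₁₀(0.0178) = -1.750
pH = 5.98 − (-1.750) = 7.73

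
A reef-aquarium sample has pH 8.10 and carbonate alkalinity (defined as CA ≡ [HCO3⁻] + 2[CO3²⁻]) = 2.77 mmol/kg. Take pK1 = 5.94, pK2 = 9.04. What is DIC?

DIC = 2.53 mmol/kg

CA = [HCO3⁻] + 2[CO3²⁻] = (α₁ + 2α₂)·DIC
At pH 8.10: [H⁺]/K1 = 10^-2.16 = 0.0069183, K2/[H⁺] = 10^-0.94 = 0.11482
α₁ = 1/(1 + 0.0069183 + 0.11482) = 1/1.1217 = 0.8915; α₂ = α₁·K2/[H⁺] = 0.1024
α₁ + 2α₂ = 1.0962
DIC = CA / (α₁ + 2α₂) = 2.77 / 1.0962 = 2.53 mmol/kg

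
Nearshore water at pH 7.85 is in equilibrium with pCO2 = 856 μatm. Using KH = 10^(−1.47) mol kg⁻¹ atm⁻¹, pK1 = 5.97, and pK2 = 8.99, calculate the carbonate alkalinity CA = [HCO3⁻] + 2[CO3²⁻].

[CO2*] = KH · pCO2 = 10^(−1.47) × 856×10^-6 = 2.901×10^-5 mol/kg
α₀ = 1/(1 + K1/[H⁺] + K1K2/[H⁺]²) = 1/(1 + 10^+1.88 + 10^+0.74) = 0.01214
DIC = [CO2*]/α₀ = 2.901×10^-5 / 0.01214 = 2.389 mmol/kg
CA = (α₁ + 2α₂)·DIC = (0.9211 + 2×0.06673) × 2.389 = 2.52 mmol/kg

CA = 2.52 mmol/kg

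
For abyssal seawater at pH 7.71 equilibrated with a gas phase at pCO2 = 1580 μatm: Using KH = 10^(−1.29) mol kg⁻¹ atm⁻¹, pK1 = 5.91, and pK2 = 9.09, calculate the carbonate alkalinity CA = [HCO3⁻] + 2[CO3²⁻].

[CO2*] = KH · pCO2 = 10^(−1.29) × 1580×10^-6 = 8.103×10^-5 mol/kg
α₀ = 1/(1 + K1/[H⁺] + K1K2/[H⁺]²) = 1/(1 + 10^+1.80 + 10^+0.42) = 0.01499
DIC = [CO2*]/α₀ = 8.103×10^-5 / 0.01499 = 5.407 mmol/kg
CA = (α₁ + 2α₂)·DIC = (0.9456 + 2×0.03942) × 5.407 = 5.54 mmol/kg

CA = 5.54 mmol/kg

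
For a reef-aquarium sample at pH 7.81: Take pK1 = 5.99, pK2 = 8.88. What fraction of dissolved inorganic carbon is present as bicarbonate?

α₁ = 0.909

α₁ = 1 / (1 + [H⁺]/K1 + K2/[H⁺]) = 1 / (1 + 10^-1.82 + 10^-1.07)
   = 1 / (1 + 0.015136 + 0.085114) = 1/1.1002 = 0.9089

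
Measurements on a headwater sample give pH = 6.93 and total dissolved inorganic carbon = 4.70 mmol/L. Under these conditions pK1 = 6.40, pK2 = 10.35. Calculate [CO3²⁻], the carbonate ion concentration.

[CO3²⁻] = 1.38 μmol/L

α₂ = 1 / (1 + [H⁺]/K2 + [H⁺]²/(K1K2)) = 1 / (1 + 10^+3.42 + 10^+2.89)
   = 1 / (1 + 2630.3 + 776.25) = 1/3407.5 = 0.0002935
[CO3²⁻] = α₂ × DIC = 0.0002935 × 4.70 = 0.00138 mmol/L = 1.38 μmol/L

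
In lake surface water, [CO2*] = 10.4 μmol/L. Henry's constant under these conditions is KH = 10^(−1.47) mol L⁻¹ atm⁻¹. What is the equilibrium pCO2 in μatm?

KH = 10^(−1.47) = 3.388×10^-2 mol L⁻¹ atm⁻¹
pCO2 = [CO2*]/KH = 10.4×10^-6 / 3.388×10^-2 = 3.07×10^-4 atm = 307 μatm

pCO2 = 307 μatm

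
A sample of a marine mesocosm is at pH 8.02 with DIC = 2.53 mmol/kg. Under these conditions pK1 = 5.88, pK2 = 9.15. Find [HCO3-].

α₁ = 1 / (1 + [H⁺]/K1 + K2/[H⁺]) = 1 / (1 + 10^-2.14 + 10^-1.13)
   = 1 / (1 + 0.0072444 + 0.074131) = 1/1.0814 = 0.9247
[HCO3⁻] = α₁ × DIC = 0.9247 × 2.53 = 2.34 mmol/kg

[HCO3⁻] = 2.34 mmol/kg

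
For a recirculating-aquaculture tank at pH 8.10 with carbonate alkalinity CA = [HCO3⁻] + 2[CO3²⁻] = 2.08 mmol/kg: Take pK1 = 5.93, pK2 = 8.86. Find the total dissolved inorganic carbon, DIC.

DIC = 1.82 mmol/kg

CA = [HCO3⁻] + 2[CO3²⁻] = (α₁ + 2α₂)·DIC
At pH 8.10: [H⁺]/K1 = 10^-2.17 = 0.0067608, K2/[H⁺] = 10^-0.76 = 0.17378
α₁ = 1/(1 + 0.0067608 + 0.17378) = 1/1.1805 = 0.8471; α₂ = α₁·K2/[H⁺] = 0.1472
α₁ + 2α₂ = 1.1415
DIC = CA / (α₁ + 2α₂) = 2.08 / 1.1415 = 1.82 mmol/kg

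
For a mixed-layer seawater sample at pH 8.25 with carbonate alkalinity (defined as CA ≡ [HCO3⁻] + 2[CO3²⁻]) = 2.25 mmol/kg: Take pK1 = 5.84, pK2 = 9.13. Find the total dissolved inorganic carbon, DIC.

DIC = 2.02 mmol/kg

CA = [HCO3⁻] + 2[CO3²⁻] = (α₁ + 2α₂)·DIC
At pH 8.25: [H⁺]/K1 = 10^-2.41 = 0.0038905, K2/[H⁺] = 10^-0.88 = 0.13183
α₁ = 1/(1 + 0.0038905 + 0.13183) = 1/1.1357 = 0.8805; α₂ = α₁·K2/[H⁺] = 0.1161
α₁ + 2α₂ = 1.1126
DIC = CA / (α₁ + 2α₂) = 2.25 / 1.1126 = 2.02 mmol/kg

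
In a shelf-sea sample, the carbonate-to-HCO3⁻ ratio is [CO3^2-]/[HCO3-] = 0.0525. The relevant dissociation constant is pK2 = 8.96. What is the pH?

From K2 = [H⁺][CO3^2-]/[HCO3-]:  pH = pK2 + log₁₀([CO3^2-]/[HCO3-])
log₁₀(0.0525) = -1.280
pH = 8.96 + (-1.280) = 7.68

pH = 7.68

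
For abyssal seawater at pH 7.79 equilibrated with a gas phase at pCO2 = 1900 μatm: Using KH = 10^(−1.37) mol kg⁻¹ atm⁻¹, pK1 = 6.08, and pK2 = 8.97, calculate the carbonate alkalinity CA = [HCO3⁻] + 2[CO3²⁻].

CA = 4.71 mmol/kg

[CO2*] = KH · pCO2 = 10^(−1.37) × 1900×10^-6 = 8.105×10^-5 mol/kg
α₀ = 1/(1 + K1/[H⁺] + K1K2/[H⁺]²) = 1/(1 + 10^+1.71 + 10^+0.53) = 0.01796
DIC = [CO2*]/α₀ = 8.105×10^-5 / 0.01796 = 4.512 mmol/kg
CA = (α₁ + 2α₂)·DIC = (0.9212 + 2×0.06086) × 4.512 = 4.71 mmol/kg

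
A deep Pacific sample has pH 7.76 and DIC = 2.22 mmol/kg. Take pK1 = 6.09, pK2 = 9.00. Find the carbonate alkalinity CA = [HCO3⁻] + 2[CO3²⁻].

CA = [HCO3⁻] + 2[CO3²⁻] = (α₁ + 2α₂)·DIC
At pH 7.76: [H⁺]/K1 = 10^-1.67 = 0.021380, K2/[H⁺] = 10^-1.24 = 0.057544
α₁ = 1/(1 + 0.021380 + 0.057544) = 1/1.0789 = 0.9268; α₂ = α₁·K2/[H⁺] = 0.05333
α₁ + 2α₂ = 1.0335
CA = 1.0335 × 2.22 = 2.29 mmol/kg

CA = 2.29 mmol/kg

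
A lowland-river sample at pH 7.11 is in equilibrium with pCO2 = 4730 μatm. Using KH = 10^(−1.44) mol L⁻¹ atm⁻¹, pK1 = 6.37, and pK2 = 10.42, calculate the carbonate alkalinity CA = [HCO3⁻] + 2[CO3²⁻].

[CO2*] = KH · pCO2 = 10^(−1.44) × 4730×10^-6 = 1.717×10^-4 mol/L
α₀ = 1/(1 + K1/[H⁺] + K1K2/[H⁺]²) = 1/(1 + 10^+0.74 + 10^-2.57) = 0.1539
DIC = [CO2*]/α₀ = 1.717×10^-4 / 0.1539 = 1.116 mmol/L
CA = (α₁ + 2α₂)·DIC = (0.8457 + 2×0.0004142) × 1.116 = 0.945 mmol/L

CA = 0.945 mmol/L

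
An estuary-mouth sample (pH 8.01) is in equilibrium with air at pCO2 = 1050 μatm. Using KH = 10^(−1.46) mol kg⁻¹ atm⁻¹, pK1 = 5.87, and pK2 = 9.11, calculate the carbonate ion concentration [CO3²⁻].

[CO2*] = KH · pCO2 = 10^(−1.46) × 1050×10^-6 = 3.641×10^-5 mol/kg
α₀ = 1/(1 + K1/[H⁺] + K1K2/[H⁺]²) = 1/(1 + 10^+2.14 + 10^+1.04) = 0.006667
DIC = [CO2*]/α₀ = 3.641×10^-5 / 0.006667 = 5.461 mmol/kg
[CO3²⁻] = α₂·DIC; α₂ = 0.07310, so [CO3²⁻] = 0.07310 × 5.461 = 0.399 mmol/kg

[CO3²⁻] = 0.399 mmol/kg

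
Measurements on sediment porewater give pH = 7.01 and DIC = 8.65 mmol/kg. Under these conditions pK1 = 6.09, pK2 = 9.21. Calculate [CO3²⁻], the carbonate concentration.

α₂ = 1 / (1 + [H⁺]/K2 + [H⁺]²/(K1K2)) = 1 / (1 + 10^+2.20 + 10^+1.28)
   = 1 / (1 + 158.49 + 19.055) = 1/178.54 = 0.005601
[CO3²⁻] = α₂ × DIC = 0.005601 × 8.65 = 0.0484 mmol/kg

[CO3²⁻] = 0.0484 mmol/kg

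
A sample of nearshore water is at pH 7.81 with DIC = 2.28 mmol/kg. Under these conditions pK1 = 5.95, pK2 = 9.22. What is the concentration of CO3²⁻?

α₂ = 1 / (1 + [H⁺]/K2 + [H⁺]²/(K1K2)) = 1 / (1 + 10^+1.41 + 10^-0.45)
   = 1 / (1 + 25.704 + 0.35481) = 1/27.059 = 0.03696
[CO3²⁻] = α₂ × DIC = 0.03696 × 2.28 = 0.0843 mmol/kg

[CO3²⁻] = 0.0843 mmol/kg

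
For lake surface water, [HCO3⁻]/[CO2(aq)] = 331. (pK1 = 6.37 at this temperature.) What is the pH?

From K1 = [H⁺][HCO3⁻]/[CO2(aq)]:  pH = pK1 + log₁₀([HCO3⁻]/[CO2(aq)])
log₁₀(331) = +2.520
pH = 6.37 + (+2.520) = 8.89

pH = 8.89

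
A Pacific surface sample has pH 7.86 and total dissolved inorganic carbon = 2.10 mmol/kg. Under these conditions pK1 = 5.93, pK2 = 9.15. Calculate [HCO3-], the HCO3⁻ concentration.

[HCO3⁻] = 1.98 mmol/kg

α₁ = 1 / (1 + [H⁺]/K1 + K2/[H⁺]) = 1 / (1 + 10^-1.93 + 10^-1.29)
   = 1 / (1 + 0.011749 + 0.051286) = 1/1.0630 = 0.9407
[HCO3⁻] = α₁ × DIC = 0.9407 × 2.10 = 1.98 mmol/kg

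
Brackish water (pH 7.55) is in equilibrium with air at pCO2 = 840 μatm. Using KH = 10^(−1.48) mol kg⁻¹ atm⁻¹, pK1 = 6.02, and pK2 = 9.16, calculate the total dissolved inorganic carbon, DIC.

DIC = 0.993 mmol/kg

[CO2*] = KH · pCO2 = 10^(−1.48) × 840×10^-6 = 2.782×10^-5 mol/kg
α₀ = 1/(1 + K1/[H⁺] + K1K2/[H⁺]²) = 1/(1 + 10^+1.53 + 10^-0.08) = 0.02800
DIC = [CO2*]/α₀ = 2.782×10^-5 / 0.02800 = 0.993 mmol/kg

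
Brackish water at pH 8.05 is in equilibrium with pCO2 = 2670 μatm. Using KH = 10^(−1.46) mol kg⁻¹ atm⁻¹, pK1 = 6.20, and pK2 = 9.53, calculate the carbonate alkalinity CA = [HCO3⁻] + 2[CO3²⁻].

[CO2*] = KH · pCO2 = 10^(−1.46) × 2670×10^-6 = 9.258×10^-5 mol/kg
α₀ = 1/(1 + K1/[H⁺] + K1K2/[H⁺]²) = 1/(1 + 10^+1.85 + 10^+0.37) = 0.01349
DIC = [CO2*]/α₀ = 9.258×10^-5 / 0.01349 = 6.864 mmol/kg
CA = (α₁ + 2α₂)·DIC = (0.9549 + 2×0.03162) × 6.864 = 6.99 mmol/kg

CA = 6.99 mmol/kg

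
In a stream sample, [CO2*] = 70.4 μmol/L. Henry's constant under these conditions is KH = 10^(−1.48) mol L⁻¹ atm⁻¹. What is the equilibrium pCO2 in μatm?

pCO2 = 2130 μatm

KH = 10^(−1.48) = 3.311×10^-2 mol L⁻¹ atm⁻¹
pCO2 = [CO2*]/KH = 70.4×10^-6 / 3.311×10^-2 = 2.13×10^-3 atm = 2130 μatm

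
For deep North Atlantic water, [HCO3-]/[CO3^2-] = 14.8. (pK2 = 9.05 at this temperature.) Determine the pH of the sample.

pH = 7.88

From K2 = [H⁺][CO3^2-]/[HCO3-]:  pH = pK2 − log₁₀([HCO3-]/[CO3^2-])
log₁₀(14.8) = +1.170
pH = 9.05 − (+1.170) = 7.88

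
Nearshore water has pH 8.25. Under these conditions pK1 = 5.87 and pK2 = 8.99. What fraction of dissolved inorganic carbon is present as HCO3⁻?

α₁ = 0.843

α₁ = 1 / (1 + [H⁺]/K1 + K2/[H⁺]) = 1 / (1 + 10^-2.38 + 10^-0.74)
   = 1 / (1 + 0.0041687 + 0.18197) = 1/1.1861 = 0.8431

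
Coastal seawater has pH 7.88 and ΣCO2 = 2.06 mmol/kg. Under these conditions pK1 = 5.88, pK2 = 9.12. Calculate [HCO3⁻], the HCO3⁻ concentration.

α₁ = 1 / (1 + [H⁺]/K1 + K2/[H⁺]) = 1 / (1 + 10^-2.00 + 10^-1.24)
   = 1 / (1 + 0.010000 + 0.057544) = 1/1.0675 = 0.9367
[HCO3⁻] = α₁ × DIC = 0.9367 × 2.06 = 1.93 mmol/kg

[HCO3⁻] = 1.93 mmol/kg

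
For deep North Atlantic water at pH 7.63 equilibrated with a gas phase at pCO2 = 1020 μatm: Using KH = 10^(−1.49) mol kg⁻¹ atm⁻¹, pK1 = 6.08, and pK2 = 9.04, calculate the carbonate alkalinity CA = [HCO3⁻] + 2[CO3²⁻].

[CO2*] = KH · pCO2 = 10^(−1.49) × 1020×10^-6 = 3.301×10^-5 mol/kg
α₀ = 1/(1 + K1/[H⁺] + K1K2/[H⁺]²) = 1/(1 + 10^+1.55 + 10^+0.14) = 0.02641
DIC = [CO2*]/α₀ = 3.301×10^-5 / 0.02641 = 1.250 mmol/kg
CA = (α₁ + 2α₂)·DIC = (0.9371 + 2×0.03646) × 1.250 = 1.26 mmol/kg

CA = 1.26 mmol/kg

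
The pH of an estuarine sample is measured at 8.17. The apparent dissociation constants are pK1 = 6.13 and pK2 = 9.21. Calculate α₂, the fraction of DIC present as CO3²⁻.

α₂ = 0.0829

α₂ = 1 / (1 + [H⁺]/K2 + [H⁺]²/(K1K2)) = 1 / (1 + 10^+1.04 + 10^-1.00)
   = 1 / (1 + 10.965 + 0.10000) = 1/12.065 = 0.08289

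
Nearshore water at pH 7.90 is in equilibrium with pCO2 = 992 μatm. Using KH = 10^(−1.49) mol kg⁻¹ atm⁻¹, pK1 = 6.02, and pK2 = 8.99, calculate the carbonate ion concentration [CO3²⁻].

[CO3²⁻] = 0.198 mmol/kg

[CO2*] = KH · pCO2 = 10^(−1.49) × 992×10^-6 = 3.210×10^-5 mol/kg
α₀ = 1/(1 + K1/[H⁺] + K1K2/[H⁺]²) = 1/(1 + 10^+1.88 + 10^+0.79) = 0.01204
DIC = [CO2*]/α₀ = 3.210×10^-5 / 0.01204 = 2.665 mmol/kg
[CO3²⁻] = α₂·DIC; α₂ = 0.07427, so [CO3²⁻] = 0.07427 × 2.665 = 0.198 mmol/kg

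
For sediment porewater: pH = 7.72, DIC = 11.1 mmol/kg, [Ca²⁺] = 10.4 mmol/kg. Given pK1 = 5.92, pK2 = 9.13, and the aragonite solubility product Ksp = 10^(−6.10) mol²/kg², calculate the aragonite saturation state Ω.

Ω = 5.36

α₂ = 1 / (1 + [H⁺]/K2 + [H⁺]²/(K1K2)) = 1 / (1 + 10^+1.41 + 10^-0.39)
   = 1 / (1 + 25.704 + 0.40738) = 1/27.111 = 0.03688
[CO3²⁻] = α₂ × DIC = 0.03688 × 11.1 = 0.4094 mmol/kg
Ksp = 10^(−6.10) = 7.943×10^-7
Ω = [Ca²⁺][CO3²⁻]/Ksp = (10.4×10^-3)(4.094×10^-4) / 7.943×10^-7 = 5.36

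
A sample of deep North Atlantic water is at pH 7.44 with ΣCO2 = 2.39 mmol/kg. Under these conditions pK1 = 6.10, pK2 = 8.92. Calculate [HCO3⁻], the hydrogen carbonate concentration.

[HCO3⁻] = 2.22 mmol/kg

α₁ = 1 / (1 + [H⁺]/K1 + K2/[H⁺]) = 1 / (1 + 10^-1.34 + 10^-1.48)
   = 1 / (1 + 0.045709 + 0.033113) = 1/1.0788 = 0.9269
[HCO3⁻] = α₁ × DIC = 0.9269 × 2.39 = 2.22 mmol/kg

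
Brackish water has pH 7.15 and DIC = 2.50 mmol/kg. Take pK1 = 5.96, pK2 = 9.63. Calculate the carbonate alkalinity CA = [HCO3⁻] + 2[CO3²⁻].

CA = [HCO3⁻] + 2[CO3²⁻] = (α₁ + 2α₂)·DIC
At pH 7.15: [H⁺]/K1 = 10^-1.19 = 0.064565, K2/[H⁺] = 10^-2.48 = 0.0033113
α₁ = 1/(1 + 0.064565 + 0.0033113) = 1/1.0679 = 0.9364; α₂ = α₁·K2/[H⁺] = 0.003101
α₁ + 2α₂ = 0.9426
CA = 0.9426 × 2.50 = 2.36 mmol/kg

CA = 2.36 mmol/kg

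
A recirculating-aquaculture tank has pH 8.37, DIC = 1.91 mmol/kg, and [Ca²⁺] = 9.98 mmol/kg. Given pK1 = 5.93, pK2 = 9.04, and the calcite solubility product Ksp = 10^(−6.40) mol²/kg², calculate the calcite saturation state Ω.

Ω = 8.41

α₂ = 1 / (1 + [H⁺]/K2 + [H⁺]²/(K1K2)) = 1 / (1 + 10^+0.67 + 10^-1.77)
   = 1 / (1 + 4.6774 + 0.016982) = 1/5.6943 = 0.1756
[CO3²⁻] = α₂ × DIC = 0.1756 × 1.91 = 0.3354 mmol/kg
Ksp = 10^(−6.40) = 3.981×10^-7
Ω = [Ca²⁺][CO3²⁻]/Ksp = (9.98×10^-3)(3.354×10^-4) / 3.981×10^-7 = 8.41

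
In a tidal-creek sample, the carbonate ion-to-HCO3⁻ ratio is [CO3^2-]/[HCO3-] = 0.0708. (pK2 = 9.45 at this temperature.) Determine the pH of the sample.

pH = 8.30

From K2 = [H⁺][CO3^2-]/[HCO3-]:  pH = pK2 + log₁₀([CO3^2-]/[HCO3-])
log₁₀(0.0708) = -1.150
pH = 9.45 + (-1.150) = 8.30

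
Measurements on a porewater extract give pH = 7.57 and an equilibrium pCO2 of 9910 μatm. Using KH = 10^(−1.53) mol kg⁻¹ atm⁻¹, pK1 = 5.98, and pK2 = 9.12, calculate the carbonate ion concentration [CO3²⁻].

[CO2*] = KH · pCO2 = 10^(−1.53) × 9910×10^-6 = 2.925×10^-4 mol/kg
α₀ = 1/(1 + K1/[H⁺] + K1K2/[H⁺]²) = 1/(1 + 10^+1.59 + 10^+0.04) = 0.02439
DIC = [CO2*]/α₀ = 2.925×10^-4 / 0.02439 = 11.99 mmol/kg
[CO3²⁻] = α₂·DIC; α₂ = 0.02674, so [CO3²⁻] = 0.02674 × 11.99 = 0.321 mmol/kg

[CO3²⁻] = 0.321 mmol/kg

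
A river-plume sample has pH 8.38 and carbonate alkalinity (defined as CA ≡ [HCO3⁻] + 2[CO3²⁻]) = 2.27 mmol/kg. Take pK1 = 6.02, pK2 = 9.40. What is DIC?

CA = [HCO3⁻] + 2[CO3²⁻] = (α₁ + 2α₂)·DIC
At pH 8.38: [H⁺]/K1 = 10^-2.36 = 0.0043652, K2/[H⁺] = 10^-1.02 = 0.095499
α₁ = 1/(1 + 0.0043652 + 0.095499) = 1/1.0999 = 0.9092; α₂ = α₁·K2/[H⁺] = 0.08683
α₁ + 2α₂ = 1.0829
DIC = CA / (α₁ + 2α₂) = 2.27 / 1.0829 = 2.10 mmol/kg

DIC = 2.10 mmol/kg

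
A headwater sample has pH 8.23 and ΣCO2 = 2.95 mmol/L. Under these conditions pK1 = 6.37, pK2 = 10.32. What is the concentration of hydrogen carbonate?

[HCO3⁻] = 2.89 mmol/L

α₁ = 1 / (1 + [H⁺]/K1 + K2/[H⁺]) = 1 / (1 + 10^-1.86 + 10^-2.09)
   = 1 / (1 + 0.013804 + 0.0081283) = 1/1.0219 = 0.9785
[HCO3⁻] = α₁ × DIC = 0.9785 × 2.95 = 2.89 mmol/L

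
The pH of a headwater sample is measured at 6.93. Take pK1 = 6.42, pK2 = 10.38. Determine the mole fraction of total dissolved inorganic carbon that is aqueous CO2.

α₀ = 1 / (1 + K1/[H⁺] + K1K2/[H⁺]²) = 1 / (1 + 10^+0.51 + 10^-2.94)
   = 1 / (1 + 3.2359 + 0.0011482) = 1/4.2371 = 0.2360

α₀ = 0.236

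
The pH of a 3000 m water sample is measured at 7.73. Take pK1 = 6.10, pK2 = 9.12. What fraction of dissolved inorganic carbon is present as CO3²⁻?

α₂ = 1 / (1 + [H⁺]/K2 + [H⁺]²/(K1K2)) = 1 / (1 + 10^+1.39 + 10^-0.24)
   = 1 / (1 + 24.547 + 0.57544) = 1/26.123 = 0.03828

α₂ = 0.0383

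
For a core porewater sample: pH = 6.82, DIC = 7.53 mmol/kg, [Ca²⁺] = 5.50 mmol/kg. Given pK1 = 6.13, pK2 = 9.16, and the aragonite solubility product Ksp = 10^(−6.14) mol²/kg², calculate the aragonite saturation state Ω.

α₂ = 1 / (1 + [H⁺]/K2 + [H⁺]²/(K1K2)) = 1 / (1 + 10^+2.34 + 10^+1.65)
   = 1 / (1 + 218.78 + 44.668) = 1/264.44 = 0.003782
[CO3²⁻] = α₂ × DIC = 0.003782 × 7.53 = 0.02847 mmol/kg
Ksp = 10^(−6.14) = 7.244×10^-7
Ω = [Ca²⁺][CO3²⁻]/Ksp = (5.50×10^-3)(2.847×10^-5) / 7.244×10^-7 = 0.216

Ω = 0.216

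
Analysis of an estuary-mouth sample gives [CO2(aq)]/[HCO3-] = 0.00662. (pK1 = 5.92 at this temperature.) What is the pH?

From K1 = [H⁺][HCO3-]/[CO2(aq)]:  pH = pK1 − log₁₀([CO2(aq)]/[HCO3-])
log₁₀(0.00662) = -2.179
pH = 5.92 − (-2.179) = 8.10

pH = 8.10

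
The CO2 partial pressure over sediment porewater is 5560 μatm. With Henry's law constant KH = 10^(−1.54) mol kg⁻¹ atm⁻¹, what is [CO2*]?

KH = 10^(−1.54) = 2.884×10^-2 mol kg⁻¹ atm⁻¹
[CO2*] = KH · pCO2 = 2.884×10^-2 × 5560×10^-6 atm = 1.60×10^-4 mol/kg

[CO2*] = 160 μmol/kg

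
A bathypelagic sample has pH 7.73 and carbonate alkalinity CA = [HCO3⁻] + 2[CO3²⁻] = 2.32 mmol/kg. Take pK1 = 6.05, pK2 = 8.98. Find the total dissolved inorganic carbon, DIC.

CA = [HCO3⁻] + 2[CO3²⁻] = (α₁ + 2α₂)·DIC
At pH 7.73: [H⁺]/K1 = 10^-1.68 = 0.020893, K2/[H⁺] = 10^-1.25 = 0.056234
α₁ = 1/(1 + 0.020893 + 0.056234) = 1/1.0771 = 0.9284; α₂ = α₁·K2/[H⁺] = 0.05221
α₁ + 2α₂ = 1.0328
DIC = CA / (α₁ + 2α₂) = 2.32 / 1.0328 = 2.25 mmol/kg

DIC = 2.25 mmol/kg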